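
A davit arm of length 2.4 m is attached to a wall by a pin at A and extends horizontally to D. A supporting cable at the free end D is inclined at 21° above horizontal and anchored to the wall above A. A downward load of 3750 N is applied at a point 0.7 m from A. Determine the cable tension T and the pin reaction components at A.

T = 3052 N, A_x = 2849 N, A_y = 2656 N

ΣM about A: T·sin21°·2.4 − 3750·0.7 = 0 → T = 2625/(2.4·0.358368) = 3052.03 ≈ 3052 N.
ΣF_x = 0: A_x − T·cos21° = 0 → A_x = 3052.03 × 0.93358 = 2849 N.
ΣF_y = 0: A_y + T·sin21° − 3750 = 0 → A_y = 3750 − 3052.03 × 0.358368 = 2656 N.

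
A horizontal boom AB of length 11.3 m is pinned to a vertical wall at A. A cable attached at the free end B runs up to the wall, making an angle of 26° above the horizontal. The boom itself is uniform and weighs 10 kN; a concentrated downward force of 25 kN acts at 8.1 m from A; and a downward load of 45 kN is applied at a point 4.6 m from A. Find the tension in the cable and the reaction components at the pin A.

T = 94.07 kN, A_x = 84.55 kN, A_y = 38.76 kN

ΣM about A: T·sin26°·11.3 − 10·5.65 − 25·8.1 − 45·4.6 = 0 → T = 466/(11.3·0.438371) = 94.0731 ≈ 94.07 kN.
ΣF_x = 0: A_x − T·cos26° = 0 → A_x = 94.0731 × 0.898794 = 84.55 kN.
ΣF_y = 0: A_y + T·sin26° − 10 − 25 − 45 = 0 → A_y = 80 − 94.0731 × 0.438371 = 38.76 kN.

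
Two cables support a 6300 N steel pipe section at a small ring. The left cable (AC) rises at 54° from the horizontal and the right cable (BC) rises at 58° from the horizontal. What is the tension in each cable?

ΣF_x = 0: −T_AC·cos54° + T_BC·cos58° = 0 → T_BC = 1.1092·T_AC.
ΣF_y = 0: T_AC·sin54° + T_BC·sin58° = 6300.
Substitute: T_AC·(0.809017 + 1.1092·0.848048) = 6300 → T_AC = 3600.68 ≈ 3601 N.
Then T_BC = 1.1092 × 3600.68 = 3994 N.

T_AC = 3601 N, T_BC = 3994 N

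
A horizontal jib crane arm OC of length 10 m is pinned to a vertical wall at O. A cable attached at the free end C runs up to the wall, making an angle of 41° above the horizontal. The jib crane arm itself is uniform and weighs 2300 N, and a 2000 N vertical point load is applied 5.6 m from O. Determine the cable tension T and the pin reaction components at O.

T = 3460 N, O_x = 2611 N, O_y = 2030 N

ΣM about O: T·sin41°·10 − 2300·5 − 2000·5.6 = 0 → T = 22700/(10·0.656059) = 3460.05 ≈ 3460 N.
ΣF_x = 0: O_x − T·cos41° = 0 → O_x = 3460.05 × 0.75471 = 2611 N.
ΣF_y = 0: O_y + T·sin41° − 2300 − 2000 = 0 → O_y = 4300 − 3460.05 × 0.656059 = 2030 N.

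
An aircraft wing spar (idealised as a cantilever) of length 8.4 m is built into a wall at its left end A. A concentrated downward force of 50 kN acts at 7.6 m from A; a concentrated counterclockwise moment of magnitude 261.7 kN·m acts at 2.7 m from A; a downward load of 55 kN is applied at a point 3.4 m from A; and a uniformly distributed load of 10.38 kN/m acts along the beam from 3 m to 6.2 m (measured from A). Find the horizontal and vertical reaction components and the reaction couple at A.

Resultant of the distributed load: 10.38 × 3.2 = 33.216 kN at 4.6 m from A.
ΣF_x = 0: A_x = 0.
ΣF_y = 0: A_y − 50 − 55 − 10.38·3.2 = 0 → A_y = 138.2 kN.
ΣM about A: M_A − 50·7.6 + 261.7 − 55·3.4 − (10.38·3.2)·4.6 = 0 → M_A = 458.1 kN·m.

A_x = 0, A_y = 138.2 kN, M_A = 458.1 kN·m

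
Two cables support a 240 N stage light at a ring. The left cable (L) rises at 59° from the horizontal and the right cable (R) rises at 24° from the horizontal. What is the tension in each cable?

ΣF_x = 0: −T_L·cos59° + T_R·cos24° = 0 → T_R = 0.563779·T_L.
ΣF_y = 0: T_L·sin59° + T_R·sin24° = 240.
Substitute: T_L·(0.857167 + 0.563779·0.406737) = 240 → T_L = 220.897 ≈ 220.9 N.
Then T_R = 0.563779 × 220.897 = 124.5 N.

T_L = 220.9 N, T_R = 124.5 N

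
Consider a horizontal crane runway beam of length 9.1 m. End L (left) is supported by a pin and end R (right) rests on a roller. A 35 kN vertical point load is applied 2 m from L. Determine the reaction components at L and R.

L_x = 0, L_y = 27.31 kN, R_y = 7.692 kN

ΣM about L: R_y·9.1 − 35·2 = 0 → R_y = 70/9.1 = 7.69231 ≈ 7.692 kN.
ΣF_y = 0: L_y + 7.69231 − 35 = 0 → L_y = 27.31 kN.
ΣF_x = 0: no horizontal applied forces, so L_x = 0.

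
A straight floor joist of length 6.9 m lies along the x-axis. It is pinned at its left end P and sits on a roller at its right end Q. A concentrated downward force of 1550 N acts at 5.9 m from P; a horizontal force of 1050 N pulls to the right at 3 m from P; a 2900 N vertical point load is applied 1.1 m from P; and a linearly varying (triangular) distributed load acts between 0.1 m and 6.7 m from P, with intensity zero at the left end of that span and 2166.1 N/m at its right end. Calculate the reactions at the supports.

Resultant of the triangular load: ½ × 2166.1 × 6.6 = 7148.13 N, acting at 4.5 m from P (one-third of the span from the peak).
Taking moments about P: Q_y·6.9 − 1550·5.9 − 2900·1.1 − (½·2166.1·6.6)·4.5 = 0 → Q_y = 44501.585/6.9 = 6449.51 ≈ 6450 N.
ΣF_y = 0: P_y + 6449.51 − 1550 − 2900 − ½·2166.1·6.6 = 0 → P_y = 5149 N.
ΣF_x = 0: P_x + 1050 = 0 → P_x = -1050 N.

P_x = -1050 N, P_y = 5149 N, Q_y = 6450 N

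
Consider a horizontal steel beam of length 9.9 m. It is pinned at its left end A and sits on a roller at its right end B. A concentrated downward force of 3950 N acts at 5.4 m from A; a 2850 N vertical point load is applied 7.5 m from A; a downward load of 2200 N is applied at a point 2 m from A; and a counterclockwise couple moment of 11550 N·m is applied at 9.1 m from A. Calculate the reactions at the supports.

Taking moments about A: B_y·9.9 − 3950·5.4 − 2850·7.5 − 2200·2 + 11550 = 0 → B_y = 35555/9.9 = 3591.41 ≈ 3591 N.
ΣF_y = 0: A_y + 3591.41 − 3950 − 2850 − 2200 = 0 → A_y = 5409 N.
ΣF_x = 0: no horizontal applied forces, so A_x = 0.

A_x = 0, A_y = 5409 N, B_y = 3591 N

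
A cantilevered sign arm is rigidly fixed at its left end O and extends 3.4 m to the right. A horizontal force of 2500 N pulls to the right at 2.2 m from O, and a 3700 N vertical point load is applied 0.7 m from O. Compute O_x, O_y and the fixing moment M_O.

O_x = -2500 N, O_y = 3700 N, M_O = 2590 N·m

ΣF_x = 0: O_x + 2500 = 0 → O_x = -2500 N.
ΣF_y = 0: O_y − 3700 = 0 → O_y = 3700 N.
ΣM about O: M_O − 3700·0.7 = 0 → M_O = 2590 N·m.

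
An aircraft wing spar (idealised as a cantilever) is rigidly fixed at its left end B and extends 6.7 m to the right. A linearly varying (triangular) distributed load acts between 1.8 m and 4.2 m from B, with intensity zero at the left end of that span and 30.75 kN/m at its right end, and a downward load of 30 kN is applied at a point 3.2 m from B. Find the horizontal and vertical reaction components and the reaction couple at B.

Resultant of the triangular load: ½ × 30.75 × 2.4 = 36.9 kN, acting at 3.4 m from B (one-third of the span from the peak).
ΣF_x = 0: B_x = 0.
ΣF_y = 0: B_y − ½·30.75·2.4 − 30 = 0 → B_y = 66.90 kN.
ΣM about B: M_B − (½·30.75·2.4)·3.4 − 30·3.2 = 0 → M_B = 221.5 kN·m.

B_x = 0, B_y = 66.90 kN, M_B = 221.5 kN·m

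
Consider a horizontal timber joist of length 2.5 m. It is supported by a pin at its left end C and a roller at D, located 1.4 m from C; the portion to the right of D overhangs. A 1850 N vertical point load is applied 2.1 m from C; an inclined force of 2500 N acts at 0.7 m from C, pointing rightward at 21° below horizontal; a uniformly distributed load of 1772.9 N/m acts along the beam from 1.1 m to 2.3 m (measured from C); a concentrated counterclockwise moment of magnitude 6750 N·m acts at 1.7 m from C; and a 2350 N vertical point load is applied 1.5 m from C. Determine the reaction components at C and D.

Resultant of the distributed load: 1772.9 × 1.2 = 2127.48 N at 1.7 m from C.
Moments about C: D_y·1.4 − 1850·2.1 − 2500·sin21°·0.7 − (1772.9·1.2)·1.7 + 6750 − 2350·1.5 = 0 → D_y = 4903.86/1.4 = 3502.76 ≈ 3503 N.
ΣF_y = 0: C_y + 3502.76 − 1850 − 2500·sin21° − 1772.9·1.2 − 2350 = 0 → C_y = 3721 N.
ΣF_x = 0: C_x + 2500·cos21° = 0 → C_x = -2334 N.

C_x = -2334 N, C_y = 3721 N, D_y = 3503 N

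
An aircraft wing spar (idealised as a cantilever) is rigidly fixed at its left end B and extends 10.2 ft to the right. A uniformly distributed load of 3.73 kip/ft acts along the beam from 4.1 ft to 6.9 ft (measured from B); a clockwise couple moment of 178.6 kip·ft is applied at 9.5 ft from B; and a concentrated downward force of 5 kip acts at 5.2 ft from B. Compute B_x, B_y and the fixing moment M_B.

B_x = 0, B_y = 15.44 kip, M_B = 262.0 kip·ft

Resultant of the distributed load: 3.73 × 2.8 = 10.444 kip at 5.5 ft from B.
ΣF_x = 0: B_x = 0.
ΣF_y = 0: B_y − 3.73·2.8 − 5 = 0 → B_y = 15.44 kip.
ΣM about B: M_B − (3.73·2.8)·5.5 − 178.6 − 5·5.2 = 0 → M_B = 262.0 kip·ft.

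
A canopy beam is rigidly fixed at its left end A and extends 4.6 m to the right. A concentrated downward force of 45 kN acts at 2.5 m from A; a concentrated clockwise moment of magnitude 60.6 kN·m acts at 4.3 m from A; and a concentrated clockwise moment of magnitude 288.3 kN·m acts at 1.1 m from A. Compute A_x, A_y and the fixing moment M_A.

A_x = 0, A_y = 45.00 kN, M_A = 461.4 kN·m

ΣF_x = 0: A_x = 0.
ΣF_y = 0: A_y − 45 = 0 → A_y = 45.00 kN.
ΣM about A: M_A − 45·2.5 − 60.6 − 288.3 = 0 → M_A = 461.4 kN·m.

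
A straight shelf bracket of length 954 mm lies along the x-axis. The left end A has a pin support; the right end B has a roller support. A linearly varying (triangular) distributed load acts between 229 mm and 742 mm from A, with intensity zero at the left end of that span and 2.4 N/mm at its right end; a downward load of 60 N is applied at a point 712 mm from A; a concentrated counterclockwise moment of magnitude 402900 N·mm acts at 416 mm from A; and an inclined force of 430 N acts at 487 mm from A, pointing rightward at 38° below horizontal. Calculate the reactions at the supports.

A_x = -338.8 N, A_y = 814.3 N, B_y = 126.1 N

Resultant of the triangular load: ½ × 2.4 × 513 = 615.6 N, acting at 571 mm from A (one-third of the span from the peak).
ΣM about A: B_y·954 − (½·2.4·513)·571 − 60·712 + 402900 − 430·sin38°·487 = 0 → B_y = 120253/954 = 126.051 ≈ 126.1 N.
ΣF_y = 0: A_y + 126.051 − ½·2.4·513 − 60 − 430·sin38° = 0 → A_y = 814.3 N.
ΣF_x = 0: A_x + 430·cos38° = 0 → A_x = -338.8 N.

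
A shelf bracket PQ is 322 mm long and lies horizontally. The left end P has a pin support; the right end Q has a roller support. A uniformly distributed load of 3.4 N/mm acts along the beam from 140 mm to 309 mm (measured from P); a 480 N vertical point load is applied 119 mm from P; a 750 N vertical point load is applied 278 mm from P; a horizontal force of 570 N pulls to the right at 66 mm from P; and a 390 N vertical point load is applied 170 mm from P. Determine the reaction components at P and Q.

Resultant of the distributed load: 3.4 × 169 = 574.6 N at 224.5 mm from P.
ΣM about P: Q_y·322 − (3.4·169)·224.5 − 480·119 − 750·278 − 390·170 = 0 → Q_y = 460917.7/322 = 1431.42 ≈ 1431 N.
ΣF_y = 0: P_y + 1431.42 − 3.4·169 − 480 − 750 − 390 = 0 → P_y = 763.2 N.
ΣF_x = 0: P_x + 570 = 0 → P_x = -570.0 N.

P_x = -570.0 N, P_y = 763.2 N, Q_y = 1431 N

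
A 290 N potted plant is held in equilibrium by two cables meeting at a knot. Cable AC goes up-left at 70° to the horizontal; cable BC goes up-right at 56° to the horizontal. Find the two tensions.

ΣF_x = 0: −T_AC·cos70° + T_BC·cos56° = 0 → T_BC = 0.611632·T_AC.
ΣF_y = 0: T_AC·sin70° + T_BC·sin56° = 290.
Substitute: T_AC·(0.939693 + 0.611632·0.829038) = 290 → T_AC = 200.448 ≈ 200.4 N.
Then T_BC = 0.611632 × 200.448 = 122.6 N.

T_AC = 200.4 N, T_BC = 122.6 N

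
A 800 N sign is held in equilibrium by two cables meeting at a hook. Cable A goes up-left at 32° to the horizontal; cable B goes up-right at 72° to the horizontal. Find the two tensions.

ΣF_x = 0: −T_A·cos32° + T_B·cos72° = 0 → T_B = 2.74434·T_A.
ΣF_y = 0: T_A·sin32° + T_B·sin72° = 800.
Substitute: T_A·(0.529919 + 2.74434·0.951057) = 800 → T_A = 254.782 ≈ 254.8 N.
Then T_B = 2.74434 × 254.782 = 699.2 N.

T_A = 254.8 N, T_B = 699.2 N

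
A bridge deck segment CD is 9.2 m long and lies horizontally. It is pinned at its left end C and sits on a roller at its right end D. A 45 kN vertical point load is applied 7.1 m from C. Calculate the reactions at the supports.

Taking moments about C: D_y·9.2 − 45·7.1 = 0 → D_y = 319.5/9.2 = 34.7283 ≈ 34.73 kN.
ΣF_y = 0: C_y + 34.7283 − 45 = 0 → C_y = 10.27 kN.
ΣF_x = 0: no horizontal applied forces, so C_x = 0.

C_x = 0, C_y = 10.27 kN, D_y = 34.73 kN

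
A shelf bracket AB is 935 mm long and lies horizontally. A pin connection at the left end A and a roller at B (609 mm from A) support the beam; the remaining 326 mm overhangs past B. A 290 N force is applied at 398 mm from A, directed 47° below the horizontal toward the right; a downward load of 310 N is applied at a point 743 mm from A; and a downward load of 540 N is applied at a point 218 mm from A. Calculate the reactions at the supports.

Moments about A: B_y·609 − 290·sin47°·398 − 310·743 − 540·218 = 0 → B_y = 432463/609 = 710.12 ≈ 710.1 N.
ΣF_y = 0: A_y + 710.12 − 290·sin47° − 310 − 540 = 0 → A_y = 352.0 N.
ΣF_x = 0: A_x + 290·cos47° = 0 → A_x = -197.8 N.

A_x = -197.8 N, A_y = 352.0 N, B_y = 710.1 N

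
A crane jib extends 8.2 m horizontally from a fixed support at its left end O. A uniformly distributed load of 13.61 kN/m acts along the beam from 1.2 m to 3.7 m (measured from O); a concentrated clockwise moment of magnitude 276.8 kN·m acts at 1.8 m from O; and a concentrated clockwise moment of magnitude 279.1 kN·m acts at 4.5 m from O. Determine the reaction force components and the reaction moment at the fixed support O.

Resultant of the distributed load: 13.61 × 2.5 = 34.025 kN at 2.45 m from O.
ΣF_x = 0: O_x = 0.
ΣF_y = 0: O_y − 13.61·2.5 = 0 → O_y = 34.02 kN.
ΣM about O: M_O − (13.61·2.5)·2.45 − 276.8 − 279.1 = 0 → M_O = 639.3 kN·m.

O_x = 0, O_y = 34.02 kN, M_O = 639.3 kN·m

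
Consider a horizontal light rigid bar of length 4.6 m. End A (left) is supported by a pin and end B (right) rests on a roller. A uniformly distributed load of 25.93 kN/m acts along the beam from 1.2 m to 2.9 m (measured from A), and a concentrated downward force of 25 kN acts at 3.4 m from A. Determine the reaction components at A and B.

Resultant of the distributed load: 25.93 × 1.7 = 44.081 kN at 2.05 m from A.
Moments about A: B_y·4.6 − (25.93·1.7)·2.05 − 25·3.4 = 0 → B_y = 175.36605/4.6 = 38.1231 ≈ 38.12 kN.
ΣF_y = 0: A_y + 38.1231 − 25.93·1.7 − 25 = 0 → A_y = 30.96 kN.
ΣF_x = 0: no horizontal applied forces, so A_x = 0.

A_x = 0, A_y = 30.96 kN, B_y = 38.12 kN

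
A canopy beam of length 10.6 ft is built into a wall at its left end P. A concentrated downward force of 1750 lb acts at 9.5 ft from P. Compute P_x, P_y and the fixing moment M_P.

ΣF_x = 0: P_x = 0.
ΣF_y = 0: P_y − 1750 = 0 → P_y = 1750 lb.
ΣM about P: M_P − 1750·9.5 = 0 → M_P = 16620 lb·ft.

P_x = 0, P_y = 1750 lb, M_P = 16620 lb·ft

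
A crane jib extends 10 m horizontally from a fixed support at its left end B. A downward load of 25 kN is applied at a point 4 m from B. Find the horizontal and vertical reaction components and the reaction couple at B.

B_x = 0, B_y = 25.00 kN, M_B = 100.0 kN·m

ΣF_x = 0: B_x = 0.
ΣF_y = 0: B_y − 25 = 0 → B_y = 25.00 kN.
ΣM about B: M_B − 25·4 = 0 → M_B = 100.0 kN·m.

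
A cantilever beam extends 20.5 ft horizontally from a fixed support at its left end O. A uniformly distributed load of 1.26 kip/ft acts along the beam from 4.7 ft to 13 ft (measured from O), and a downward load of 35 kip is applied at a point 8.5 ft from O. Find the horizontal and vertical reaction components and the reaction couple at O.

O_x = 0, O_y = 45.46 kip, M_O = 390.1 kip·ft

Resultant of the distributed load: 1.26 × 8.3 = 10.458 kip at 8.85 ft from O.
ΣF_x = 0: O_x = 0.
ΣF_y = 0: O_y − 1.26·8.3 − 35 = 0 → O_y = 45.46 kip.
ΣM about O: M_O − (1.26·8.3)·8.85 − 35·8.5 = 0 → M_O = 390.1 kip·ft.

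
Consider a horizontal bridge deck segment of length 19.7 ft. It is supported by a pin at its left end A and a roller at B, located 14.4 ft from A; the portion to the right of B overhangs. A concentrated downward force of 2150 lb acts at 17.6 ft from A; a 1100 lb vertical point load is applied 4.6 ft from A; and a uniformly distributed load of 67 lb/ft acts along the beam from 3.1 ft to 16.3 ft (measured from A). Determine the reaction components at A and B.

Resultant of the distributed load: 67 × 13.2 = 884.4 lb at 9.7 ft from A.
Moments about A: B_y·14.4 − 2150·17.6 − 1100·4.6 − (67·13.2)·9.7 = 0 → B_y = 51478.68/14.4 = 3574.91 ≈ 3575 lb.
ΣF_y = 0: A_y + 3574.91 − 2150 − 1100 − 67·13.2 = 0 → A_y = 559.5 lb.
ΣF_x = 0: no horizontal applied forces, so A_x = 0.

A_x = 0, A_y = 559.5 lb, B_y = 3575 lb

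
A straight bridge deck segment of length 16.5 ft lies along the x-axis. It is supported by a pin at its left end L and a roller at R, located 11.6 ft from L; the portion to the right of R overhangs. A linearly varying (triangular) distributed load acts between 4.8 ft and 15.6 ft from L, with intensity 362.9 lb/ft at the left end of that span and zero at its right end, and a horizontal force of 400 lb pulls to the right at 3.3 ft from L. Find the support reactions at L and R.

L_x = -400.0 lb, L_y = 540.6 lb, R_y = 1419 lb

Resultant of the triangular load: ½ × 362.9 × 10.8 = 1959.66 lb, acting at 8.4 ft from L (one-third of the span from the peak).
Taking moments about L: R_y·11.6 − (½·362.9·10.8)·8.4 = 0 → R_y = 16461.144/11.6 = 1419.06 ≈ 1419 lb.
ΣF_y = 0: L_y + 1419.06 − ½·362.9·10.8 = 0 → L_y = 540.6 lb.
ΣF_x = 0: L_x + 400 = 0 → L_x = -400.0 lb.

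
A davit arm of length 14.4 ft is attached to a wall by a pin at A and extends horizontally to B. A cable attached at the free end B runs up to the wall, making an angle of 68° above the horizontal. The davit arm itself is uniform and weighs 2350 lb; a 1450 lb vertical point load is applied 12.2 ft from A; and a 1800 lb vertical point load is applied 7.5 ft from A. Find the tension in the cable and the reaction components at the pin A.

ΣM about A: T·sin68°·14.4 − 2350·7.2 − 1450·12.2 − 1800·7.5 = 0 → T = 48110/(14.4·0.927184) = 3603.35 ≈ 3603 lb.
ΣF_x = 0: A_x − T·cos68° = 0 → A_x = 3603.35 × 0.374607 = 1350 lb.
ΣF_y = 0: A_y + T·sin68° − 2350 − 1450 − 1800 = 0 → A_y = 5600 − 3603.35 × 0.927184 = 2259 lb.

T = 3603 lb, A_x = 1350 lb, A_y = 2259 lb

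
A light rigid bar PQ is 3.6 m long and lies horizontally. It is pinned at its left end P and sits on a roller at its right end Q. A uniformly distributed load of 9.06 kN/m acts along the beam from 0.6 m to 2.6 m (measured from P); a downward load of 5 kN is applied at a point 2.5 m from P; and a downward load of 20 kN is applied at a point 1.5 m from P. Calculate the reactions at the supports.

Resultant of the distributed load: 9.06 × 2 = 18.12 kN at 1.6 m from P.
Moments about P: Q_y·3.6 − (9.06·2)·1.6 − 5·2.5 − 20·1.5 = 0 → Q_y = 71.492/3.6 = 19.8589 ≈ 19.86 kN.
ΣF_y = 0: P_y + 19.8589 − 9.06·2 − 5 − 20 = 0 → P_y = 23.26 kN.
ΣF_x = 0: no horizontal applied forces, so P_x = 0.

P_x = 0, P_y = 23.26 kN, Q_y = 19.86 kN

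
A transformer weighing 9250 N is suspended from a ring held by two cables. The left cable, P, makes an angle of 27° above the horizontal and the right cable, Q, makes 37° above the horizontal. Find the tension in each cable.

ΣF_x = 0: −T_P·cos27° + T_Q·cos37° = 0 → T_Q = 1.11566·T_P.
ΣF_y = 0: T_P·sin27° + T_Q·sin37° = 9250.
Substitute: T_P·(0.45399 + 1.11566·0.601815) = 9250 → T_P = 8219.22 ≈ 8219 N.
Then T_Q = 1.11566 × 8219.22 = 9170 N.

T_P = 8219 N, T_Q = 9170 N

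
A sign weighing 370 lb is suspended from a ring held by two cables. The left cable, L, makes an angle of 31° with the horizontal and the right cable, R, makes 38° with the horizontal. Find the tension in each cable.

ΣF_x = 0: −T_L·cos31° + T_R·cos38° = 0 → T_R = 1.08776·T_L.
ΣF_y = 0: T_L·sin31° + T_R·sin38° = 370.
Substitute: T_L·(0.515038 + 1.08776·0.615661) = 370 → T_L = 312.308 ≈ 312.3 lb.
Then T_R = 1.08776 × 312.308 = 339.7 lb.

T_L = 312.3 lb, T_R = 339.7 lb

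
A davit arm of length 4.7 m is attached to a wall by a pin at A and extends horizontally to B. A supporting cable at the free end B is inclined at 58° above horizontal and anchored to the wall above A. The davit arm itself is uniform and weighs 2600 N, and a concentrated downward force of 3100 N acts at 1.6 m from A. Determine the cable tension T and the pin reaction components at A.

ΣM about A: T·sin58°·4.7 − 2600·2.35 − 3100·1.6 = 0 → T = 11070/(4.7·0.848048) = 2777.34 ≈ 2777 N.
ΣF_x = 0: A_x − T·cos58° = 0 → A_x = 2777.34 × 0.529919 = 1472 N.
ΣF_y = 0: A_y + T·sin58° − 2600 − 3100 = 0 → A_y = 5700 − 2777.34 × 0.848048 = 3345 N.

T = 2777 N, A_x = 1472 N, A_y = 3345 N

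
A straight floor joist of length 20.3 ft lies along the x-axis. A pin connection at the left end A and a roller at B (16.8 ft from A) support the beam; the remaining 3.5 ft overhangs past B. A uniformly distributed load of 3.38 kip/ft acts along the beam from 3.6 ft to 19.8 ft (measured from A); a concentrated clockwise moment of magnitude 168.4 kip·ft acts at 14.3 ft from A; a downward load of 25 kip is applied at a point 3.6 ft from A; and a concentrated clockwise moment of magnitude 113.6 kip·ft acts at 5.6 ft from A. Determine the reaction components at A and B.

Resultant of the distributed load: 3.38 × 16.2 = 54.756 kip at 11.7 ft from A.
ΣM about A: B_y·16.8 − (3.38·16.2)·11.7 − 168.4 − 25·3.6 − 113.6 = 0 → B_y = 1012.6452/16.8 = 60.2765 ≈ 60.28 kip.
ΣF_y = 0: A_y + 60.2765 − 3.38·16.2 − 25 = 0 → A_y = 19.48 kip.
ΣF_x = 0: no horizontal applied forces, so A_x = 0.

A_x = 0, A_y = 19.48 kip, B_y = 60.28 kip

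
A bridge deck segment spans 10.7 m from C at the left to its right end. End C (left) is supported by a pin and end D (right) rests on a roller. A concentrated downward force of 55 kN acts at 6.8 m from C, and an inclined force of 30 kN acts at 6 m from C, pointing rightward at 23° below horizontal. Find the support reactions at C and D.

Moments about C: D_y·10.7 − 55·6.8 − 30·sin23°·6 = 0 → D_y = 444.332/10.7 = 41.5264 ≈ 41.53 kN.
ΣF_y = 0: C_y + 41.5264 − 55 − 30·sin23° = 0 → C_y = 25.20 kN.
ΣF_x = 0: C_x + 30·cos23° = 0 → C_x = -27.62 kN.

C_x = -27.62 kN, C_y = 25.20 kN, D_y = 41.53 kN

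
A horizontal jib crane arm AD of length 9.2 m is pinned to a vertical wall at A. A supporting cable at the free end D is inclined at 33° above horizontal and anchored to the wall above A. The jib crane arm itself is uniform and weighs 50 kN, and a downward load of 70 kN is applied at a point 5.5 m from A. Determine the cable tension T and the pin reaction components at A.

ΣM about A: T·sin33°·9.2 − 50·4.6 − 70·5.5 = 0 → T = 615/(9.2·0.544639) = 122.738 ≈ 122.7 kN.
ΣF_x = 0: A_x − T·cos33° = 0 → A_x = 122.738 × 0.838671 = 102.9 kN.
ΣF_y = 0: A_y + T·sin33° − 50 − 70 = 0 → A_y = 120 − 122.738 × 0.544639 = 53.15 kN.

T = 122.7 kN, A_x = 102.9 kN, A_y = 53.15 kN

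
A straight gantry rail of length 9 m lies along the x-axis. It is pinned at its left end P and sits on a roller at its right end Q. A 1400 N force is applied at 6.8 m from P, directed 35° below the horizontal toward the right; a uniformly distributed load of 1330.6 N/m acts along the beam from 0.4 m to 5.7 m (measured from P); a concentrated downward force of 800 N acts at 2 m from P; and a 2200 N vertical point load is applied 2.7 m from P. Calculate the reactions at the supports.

Resultant of the distributed load: 1330.6 × 5.3 = 7052.18 N at 3.05 m from P.
ΣM about P: Q_y·9 − 1400·sin35°·6.8 − (1330.6·5.3)·3.05 − 800·2 − 2200·2.7 = 0 → Q_y = 34509.6/9 = 3834.4 ≈ 3834 N.
ΣF_y = 0: P_y + 3834.4 − 1400·sin35° − 1330.6·5.3 − 800 − 2200 = 0 → P_y = 7021 N.
ΣF_x = 0: P_x + 1400·cos35° = 0 → P_x = -1147 N.

P_x = -1147 N, P_y = 7021 N, Q_y = 3834 N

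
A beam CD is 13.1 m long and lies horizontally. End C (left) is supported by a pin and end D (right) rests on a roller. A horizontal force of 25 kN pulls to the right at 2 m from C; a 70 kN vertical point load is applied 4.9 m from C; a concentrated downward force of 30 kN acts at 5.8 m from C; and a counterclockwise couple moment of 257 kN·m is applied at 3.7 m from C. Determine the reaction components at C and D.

C_x = -25.00 kN, C_y = 80.15 kN, D_y = 19.85 kN

ΣM about C: D_y·13.1 − 70·4.9 − 30·5.8 + 257 = 0 → D_y = 260/13.1 = 19.8473 ≈ 19.85 kN.
ΣF_y = 0: C_y + 19.8473 − 70 − 30 = 0 → C_y = 80.15 kN.
ΣF_x = 0: C_x + 25 = 0 → C_x = -25.00 kN.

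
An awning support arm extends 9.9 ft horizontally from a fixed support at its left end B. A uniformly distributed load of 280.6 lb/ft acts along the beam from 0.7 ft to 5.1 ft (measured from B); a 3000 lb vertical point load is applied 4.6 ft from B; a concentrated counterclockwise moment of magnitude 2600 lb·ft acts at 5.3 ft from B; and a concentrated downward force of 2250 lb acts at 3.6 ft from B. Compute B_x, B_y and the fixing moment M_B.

B_x = 0, B_y = 6485 lb, M_B = 22880 lb·ft

Resultant of the distributed load: 280.6 × 4.4 = 1234.64 lb at 2.9 ft from B.
ΣF_x = 0: B_x = 0.
ΣF_y = 0: B_y − 280.6·4.4 − 3000 − 2250 = 0 → B_y = 6485 lb.
ΣM about B: M_B − (280.6·4.4)·2.9 − 3000·4.6 + 2600 − 2250·3.6 = 0 → M_B = 22880 lb·ft.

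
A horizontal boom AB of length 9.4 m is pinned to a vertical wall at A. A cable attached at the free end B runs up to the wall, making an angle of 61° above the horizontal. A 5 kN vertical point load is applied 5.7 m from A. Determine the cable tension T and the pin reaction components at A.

T = 3.467 kN, A_x = 1.681 kN, A_y = 1.968 kN

ΣM about A: T·sin61°·9.4 − 5·5.7 = 0 → T = 28.5/(9.4·0.87462) = 3.46655 ≈ 3.467 kN.
ΣF_x = 0: A_x − T·cos61° = 0 → A_x = 3.46655 × 0.48481 = 1.681 kN.
ΣF_y = 0: A_y + T·sin61° − 5 = 0 → A_y = 5 − 3.46655 × 0.87462 = 1.968 kN.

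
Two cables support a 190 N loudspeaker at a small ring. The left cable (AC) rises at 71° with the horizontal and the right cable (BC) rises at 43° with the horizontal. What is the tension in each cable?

T_AC = 152.1 N, T_BC = 67.71 N

ΣF_x = 0: −T_AC·cos71° + T_BC·cos43° = 0 → T_BC = 0.445158·T_AC.
ΣF_y = 0: T_AC·sin71° + T_BC·sin43° = 190.
Substitute: T_AC·(0.945519 + 0.445158·0.681998) = 190 → T_AC = 152.108 ≈ 152.1 N.
Then T_BC = 0.445158 × 152.108 = 67.71 N.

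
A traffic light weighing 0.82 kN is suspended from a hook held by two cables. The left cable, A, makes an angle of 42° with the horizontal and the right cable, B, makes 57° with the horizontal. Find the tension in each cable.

ΣF_x = 0: −T_A·cos42° + T_B·cos57° = 0 → T_B = 1.36447·T_A.
ΣF_y = 0: T_A·sin42° + T_B·sin57° = 0.82.
Substitute: T_A·(0.669131 + 1.36447·0.838671) = 0.82 → T_A = 0.452171 ≈ 0.4522 kN.
Then T_B = 1.36447 × 0.452171 = 0.6170 kN.

T_A = 0.4522 kN, T_B = 0.6170 kN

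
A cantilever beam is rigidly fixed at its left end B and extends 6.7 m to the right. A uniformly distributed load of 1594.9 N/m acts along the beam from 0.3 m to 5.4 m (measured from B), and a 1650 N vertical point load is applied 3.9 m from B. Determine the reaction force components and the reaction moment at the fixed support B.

Resultant of the distributed load: 1594.9 × 5.1 = 8133.99 N at 2.85 m from B.
ΣF_x = 0: B_x = 0.
ΣF_y = 0: B_y − 1594.9·5.1 − 1650 = 0 → B_y = 9784 N.
ΣM about B: M_B − (1594.9·5.1)·2.85 − 1650·3.9 = 0 → M_B = 29620 N·m.

B_x = 0, B_y = 9784 N, M_B = 29620 N·m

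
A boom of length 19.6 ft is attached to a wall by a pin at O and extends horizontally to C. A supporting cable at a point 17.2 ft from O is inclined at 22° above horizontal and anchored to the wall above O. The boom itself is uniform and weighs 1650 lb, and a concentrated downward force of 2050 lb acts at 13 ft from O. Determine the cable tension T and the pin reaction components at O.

T = 6646 lb, O_x = 6162 lb, O_y = 1210 lb

ΣM about O: T·sin22°·17.2 − 1650·9.8 − 2050·13 = 0 → T = 42820/(17.2·0.374607) = 6645.72 ≈ 6646 lb.
ΣF_x = 0: O_x − T·cos22° = 0 → O_x = 6645.72 × 0.927184 = 6162 lb.
ΣF_y = 0: O_y + T·sin22° − 1650 − 2050 = 0 → O_y = 3700 − 6645.72 × 0.374607 = 1210 lb.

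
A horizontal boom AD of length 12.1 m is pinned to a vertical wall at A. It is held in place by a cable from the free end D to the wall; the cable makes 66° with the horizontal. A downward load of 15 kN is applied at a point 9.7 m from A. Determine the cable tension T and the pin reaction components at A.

ΣM about A: T·sin66°·12.1 − 15·9.7 = 0 → T = 145.5/(12.1·0.913545) = 13.1628 ≈ 13.16 kN.
ΣF_x = 0: A_x − T·cos66° = 0 → A_x = 13.1628 × 0.406737 = 5.354 kN.
ΣF_y = 0: A_y + T·sin66° − 15 = 0 → A_y = 15 − 13.1628 × 0.913545 = 2.975 kN.

T = 13.16 kN, A_x = 5.354 kN, A_y = 2.975 kN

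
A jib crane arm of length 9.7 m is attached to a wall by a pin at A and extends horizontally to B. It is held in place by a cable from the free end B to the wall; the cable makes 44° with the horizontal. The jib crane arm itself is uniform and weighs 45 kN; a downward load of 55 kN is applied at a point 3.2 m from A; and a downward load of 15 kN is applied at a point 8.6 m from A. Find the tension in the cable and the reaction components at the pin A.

ΣM about A: T·sin44°·9.7 − 45·4.85 − 55·3.2 − 15·8.6 = 0 → T = 523.25/(9.7·0.694658) = 77.6545 ≈ 77.65 kN.
ΣF_x = 0: A_x − T·cos44° = 0 → A_x = 77.6545 × 0.71934 = 55.86 kN.
ΣF_y = 0: A_y + T·sin44° − 45 − 55 − 15 = 0 → A_y = 115 − 77.6545 × 0.694658 = 61.06 kN.

T = 77.65 kN, A_x = 55.86 kN, A_y = 61.06 kN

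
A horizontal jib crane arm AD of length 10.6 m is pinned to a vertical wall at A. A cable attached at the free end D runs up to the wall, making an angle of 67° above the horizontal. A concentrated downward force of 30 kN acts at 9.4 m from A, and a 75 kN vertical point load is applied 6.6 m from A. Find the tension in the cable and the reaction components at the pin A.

ΣM about A: T·sin67°·10.6 − 30·9.4 − 75·6.6 = 0 → T = 777/(10.6·0.920505) = 79.6323 ≈ 79.63 kN.
ΣF_x = 0: A_x − T·cos67° = 0 → A_x = 79.6323 × 0.390731 = 31.11 kN.
ΣF_y = 0: A_y + T·sin67° − 30 − 75 = 0 → A_y = 105 − 79.6323 × 0.920505 = 31.70 kN.

T = 79.63 kN, A_x = 31.11 kN, A_y = 31.70 kN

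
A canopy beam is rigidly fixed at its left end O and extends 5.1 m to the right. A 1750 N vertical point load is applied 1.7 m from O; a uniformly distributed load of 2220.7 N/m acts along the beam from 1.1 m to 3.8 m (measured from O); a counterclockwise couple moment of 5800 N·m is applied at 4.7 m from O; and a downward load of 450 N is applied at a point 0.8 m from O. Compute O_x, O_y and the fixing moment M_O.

O_x = 0, O_y = 8196 N, M_O = 12220 N·m

Resultant of the distributed load: 2220.7 × 2.7 = 5995.89 N at 2.45 m from O.
ΣF_x = 0: O_x = 0.
ΣF_y = 0: O_y − 1750 − 2220.7·2.7 − 450 = 0 → O_y = 8196 N.
ΣM about O: M_O − 1750·1.7 − (2220.7·2.7)·2.45 + 5800 − 450·0.8 = 0 → M_O = 12220 N·m.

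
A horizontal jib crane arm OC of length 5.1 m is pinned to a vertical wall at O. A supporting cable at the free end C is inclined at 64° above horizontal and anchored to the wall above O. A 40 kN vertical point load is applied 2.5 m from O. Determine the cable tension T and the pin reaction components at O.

ΣM about O: T·sin64°·5.1 − 40·2.5 = 0 → T = 100/(5.1·0.898794) = 21.8157 ≈ 21.82 kN.
ΣF_x = 0: O_x − T·cos64° = 0 → O_x = 21.8157 × 0.438371 = 9.563 kN.
ΣF_y = 0: O_y + T·sin64° − 40 = 0 → O_y = 40 − 21.8157 × 0.898794 = 20.39 kN.

T = 21.82 kN, O_x = 9.563 kN, O_y = 20.39 kN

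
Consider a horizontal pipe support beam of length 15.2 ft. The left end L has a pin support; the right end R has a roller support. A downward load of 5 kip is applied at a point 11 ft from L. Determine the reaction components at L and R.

Moments about L: R_y·15.2 − 5·11 = 0 → R_y = 55/15.2 = 3.61842 ≈ 3.618 kip.
ΣF_y = 0: L_y + 3.61842 − 5 = 0 → L_y = 1.382 kip.
ΣF_x = 0: no horizontal applied forces, so L_x = 0.

L_x = 0, L_y = 1.382 kip, R_y = 3.618 kip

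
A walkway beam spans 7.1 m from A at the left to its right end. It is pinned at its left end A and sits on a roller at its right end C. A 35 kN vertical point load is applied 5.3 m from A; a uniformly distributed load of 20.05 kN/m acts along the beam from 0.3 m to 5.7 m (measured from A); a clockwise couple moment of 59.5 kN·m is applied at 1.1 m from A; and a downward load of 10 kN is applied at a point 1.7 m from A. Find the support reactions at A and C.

A_x = 0, A_y = 70.62 kN, C_y = 82.65 kN

Resultant of the distributed load: 20.05 × 5.4 = 108.27 kN at 3 m from A.
Moments about A: C_y·7.1 − 35·5.3 − (20.05·5.4)·3 − 59.5 − 10·1.7 = 0 → C_y = 586.81/7.1 = 82.6493 ≈ 82.65 kN.
ΣF_y = 0: A_y + 82.6493 − 35 − 20.05·5.4 − 10 = 0 → A_y = 70.62 kN.
ΣF_x = 0: no horizontal applied forces, so A_x = 0.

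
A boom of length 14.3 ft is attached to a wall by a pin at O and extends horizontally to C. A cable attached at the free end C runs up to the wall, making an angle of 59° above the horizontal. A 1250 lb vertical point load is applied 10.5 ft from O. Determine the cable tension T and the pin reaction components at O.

T = 1071 lb, O_x = 551.5 lb, O_y = 332.2 lb

ΣM about O: T·sin59°·14.3 − 1250·10.5 = 0 → T = 13125/(14.3·0.857167) = 1070.77 ≈ 1071 lb.
ΣF_x = 0: O_x − T·cos59° = 0 → O_x = 1070.77 × 0.515038 = 551.5 lb.
ΣF_y = 0: O_y + T·sin59° − 1250 = 0 → O_y = 1250 − 1070.77 × 0.857167 = 332.2 lb.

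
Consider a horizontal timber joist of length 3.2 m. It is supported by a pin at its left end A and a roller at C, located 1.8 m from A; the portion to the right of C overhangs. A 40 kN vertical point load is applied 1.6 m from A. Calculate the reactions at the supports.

Moments about A: C_y·1.8 − 40·1.6 = 0 → C_y = 64/1.8 = 35.5556 ≈ 35.56 kN.
ΣF_y = 0: A_y + 35.5556 − 40 = 0 → A_y = 4.444 kN.
ΣF_x = 0: no horizontal applied forces, so A_x = 0.

A_x = 0, A_y = 4.444 kN, C_y = 35.56 kN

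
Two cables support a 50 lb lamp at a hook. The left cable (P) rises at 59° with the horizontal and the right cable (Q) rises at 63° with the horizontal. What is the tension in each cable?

T_P = 26.77 lb, T_Q = 30.37 lb

ΣF_x = 0: −T_P·cos59° + T_Q·cos63° = 0 → T_Q = 1.13447·T_P.
ΣF_y = 0: T_P·sin59° + T_Q·sin63° = 50.
Substitute: T_P·(0.857167 + 1.13447·0.891007) = 50 → T_P = 26.7668 ≈ 26.77 lb.
Then T_Q = 1.13447 × 26.7668 = 30.37 lb.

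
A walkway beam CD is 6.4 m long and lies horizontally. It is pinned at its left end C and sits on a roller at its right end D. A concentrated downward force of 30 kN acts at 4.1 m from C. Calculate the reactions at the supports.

Moments about C: D_y·6.4 − 30·4.1 = 0 → D_y = 123/6.4 = 19.2188 ≈ 19.22 kN.
ΣF_y = 0: C_y + 19.2188 − 30 = 0 → C_y = 10.78 kN.
ΣF_x = 0: no horizontal applied forces, so C_x = 0.

C_x = 0, C_y = 10.78 kN, D_y = 19.22 kN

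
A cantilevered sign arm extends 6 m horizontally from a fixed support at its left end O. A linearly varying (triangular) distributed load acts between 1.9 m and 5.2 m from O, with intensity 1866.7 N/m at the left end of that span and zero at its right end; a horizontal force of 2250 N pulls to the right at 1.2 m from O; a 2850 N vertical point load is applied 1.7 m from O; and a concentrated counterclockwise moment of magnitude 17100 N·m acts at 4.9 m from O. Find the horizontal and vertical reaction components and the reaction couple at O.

Resultant of the triangular load: ½ × 1866.7 × 3.3 = 3080.055 N, acting at 3 m from O (one-third of the span from the peak).
ΣF_x = 0: O_x + 2250 = 0 → O_x = -2250 N.
ΣF_y = 0: O_y − ½·1866.7·3.3 − 2850 = 0 → O_y = 5930 N.
ΣM about O: M_O − (½·1866.7·3.3)·3 − 2850·1.7 + 17100 = 0 → M_O = -3015 N·m.

O_x = -2250 N, O_y = 5930 N, M_O = -3015 N·m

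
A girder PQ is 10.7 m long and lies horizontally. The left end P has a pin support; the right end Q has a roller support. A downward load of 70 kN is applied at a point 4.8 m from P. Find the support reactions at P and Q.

Moments about P: Q_y·10.7 − 70·4.8 = 0 → Q_y = 336/10.7 = 31.4019 ≈ 31.40 kN.
ΣF_y = 0: P_y + 31.4019 − 70 = 0 → P_y = 38.60 kN.
ΣF_x = 0: no horizontal applied forces, so P_x = 0.

P_x = 0, P_y = 38.60 kN, Q_y = 31.40 kN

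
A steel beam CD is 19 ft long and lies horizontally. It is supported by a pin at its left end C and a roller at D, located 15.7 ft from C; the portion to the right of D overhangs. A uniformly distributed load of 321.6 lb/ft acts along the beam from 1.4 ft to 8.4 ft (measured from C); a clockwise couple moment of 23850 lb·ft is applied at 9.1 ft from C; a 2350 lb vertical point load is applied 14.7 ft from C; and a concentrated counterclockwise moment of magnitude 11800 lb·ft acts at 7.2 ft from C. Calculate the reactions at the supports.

Resultant of the distributed load: 321.6 × 7 = 2251.2 lb at 4.9 ft from C.
Taking moments about C: D_y·15.7 − (321.6·7)·4.9 − 23850 − 2350·14.7 + 11800 = 0 → D_y = 57625.88/15.7 = 3670.44 ≈ 3670 lb.
ΣF_y = 0: C_y + 3670.44 − 321.6·7 − 2350 = 0 → C_y = 930.8 lb.
ΣF_x = 0: no horizontal applied forces, so C_x = 0.

C_x = 0, C_y = 930.8 lb, D_y = 3670 lb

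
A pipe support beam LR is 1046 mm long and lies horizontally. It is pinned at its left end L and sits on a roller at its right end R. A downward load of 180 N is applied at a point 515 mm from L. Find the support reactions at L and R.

ΣM about L: R_y·1046 − 180·515 = 0 → R_y = 92700/1046 = 88.6233 ≈ 88.62 N.
ΣF_y = 0: L_y + 88.6233 − 180 = 0 → L_y = 91.38 N.
ΣF_x = 0: no horizontal applied forces, so L_x = 0.

L_x = 0, L_y = 91.38 N, R_y = 88.62 N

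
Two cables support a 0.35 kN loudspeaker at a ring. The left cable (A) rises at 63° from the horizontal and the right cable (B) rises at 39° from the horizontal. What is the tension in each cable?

T_A = 0.2781 kN, T_B = 0.1624 kN

ΣF_x = 0: −T_A·cos63° + T_B·cos39° = 0 → T_B = 0.584177·T_A.
ΣF_y = 0: T_A·sin63° + T_B·sin39° = 0.35.
Substitute: T_A·(0.891007 + 0.584177·0.62932) = 0.35 → T_A = 0.278078 ≈ 0.2781 kN.
Then T_B = 0.584177 × 0.278078 = 0.1624 kN.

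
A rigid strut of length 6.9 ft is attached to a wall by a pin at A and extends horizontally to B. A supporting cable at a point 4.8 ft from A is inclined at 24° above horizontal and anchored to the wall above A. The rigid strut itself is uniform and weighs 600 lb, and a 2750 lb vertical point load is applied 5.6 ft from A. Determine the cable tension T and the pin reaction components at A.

T = 8948 lb, A_x = 8175 lb, A_y = -289.6 lb

ΣM about A: T·sin24°·4.8 − 600·3.45 − 2750·5.6 = 0 → T = 17470/(4.8·0.406737) = 8948.25 ≈ 8948 lb.
ΣF_x = 0: A_x − T·cos24° = 0 → A_x = 8948.25 × 0.913545 = 8175 lb.
ΣF_y = 0: A_y + T·sin24° − 600 − 2750 = 0 → A_y = 3350 − 8948.25 × 0.406737 = -289.6 lb.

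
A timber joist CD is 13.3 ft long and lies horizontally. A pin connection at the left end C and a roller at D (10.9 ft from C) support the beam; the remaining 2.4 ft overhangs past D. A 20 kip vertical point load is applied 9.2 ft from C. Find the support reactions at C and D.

C_x = 0, C_y = 3.119 kip, D_y = 16.88 kip

ΣM about C: D_y·10.9 − 20·9.2 = 0 → D_y = 184/10.9 = 16.8807 ≈ 16.88 kip.
ΣF_y = 0: C_y + 16.8807 − 20 = 0 → C_y = 3.119 kip.
ΣF_x = 0: no horizontal applied forces, so C_x = 0.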